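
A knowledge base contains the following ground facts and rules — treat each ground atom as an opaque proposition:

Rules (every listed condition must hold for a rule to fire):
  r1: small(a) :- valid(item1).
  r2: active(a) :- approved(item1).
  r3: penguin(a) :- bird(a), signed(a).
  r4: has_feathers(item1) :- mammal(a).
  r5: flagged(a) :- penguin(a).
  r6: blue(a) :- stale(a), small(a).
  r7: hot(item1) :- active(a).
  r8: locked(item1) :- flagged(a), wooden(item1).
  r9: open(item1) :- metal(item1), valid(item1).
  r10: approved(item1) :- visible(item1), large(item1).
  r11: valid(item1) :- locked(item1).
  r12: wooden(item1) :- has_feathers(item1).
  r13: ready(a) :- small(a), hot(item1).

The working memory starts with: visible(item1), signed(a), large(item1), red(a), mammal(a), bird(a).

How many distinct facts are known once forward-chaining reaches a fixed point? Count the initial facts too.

Round 1: r3 [penguin(a) :- bird(a), signed(a).]; r4 [has_feathers(item1) :- mammal(a).]; r10 [approved(item1) :- visible(item1), large(item1).]. Adds penguin(a), has_feathers(item1), approved(item1).
Round 2: r2 [active(a) :- approved(item1).]; r5 [flagged(a) :- penguin(a).]; r12 [wooden(item1) :- has_feathers(item1).]. Adds active(a), flagged(a), wooden(item1).
Round 3: r7 [hot(item1) :- active(a).]; r8 [locked(item1) :- flagged(a), wooden(item1).]. Adds hot(item1), locked(item1).
Round 4: r11 [valid(item1) :- locked(item1).]. Adds valid(item1).
Round 5: r1 [small(a) :- valid(item1).]. Adds small(a).
Round 6: r13 [ready(a) :- small(a), hot(item1).]. Adds ready(a).
Closure: {active(a), approved(item1), bird(a), flagged(a), has_feathers(item1), hot(item1), large(item1), locked(item1), mammal(a), penguin(a), ready(a), red(a), signed(a), small(a), valid(item1), visible(item1), wooden(item1)} — 17 facts.

17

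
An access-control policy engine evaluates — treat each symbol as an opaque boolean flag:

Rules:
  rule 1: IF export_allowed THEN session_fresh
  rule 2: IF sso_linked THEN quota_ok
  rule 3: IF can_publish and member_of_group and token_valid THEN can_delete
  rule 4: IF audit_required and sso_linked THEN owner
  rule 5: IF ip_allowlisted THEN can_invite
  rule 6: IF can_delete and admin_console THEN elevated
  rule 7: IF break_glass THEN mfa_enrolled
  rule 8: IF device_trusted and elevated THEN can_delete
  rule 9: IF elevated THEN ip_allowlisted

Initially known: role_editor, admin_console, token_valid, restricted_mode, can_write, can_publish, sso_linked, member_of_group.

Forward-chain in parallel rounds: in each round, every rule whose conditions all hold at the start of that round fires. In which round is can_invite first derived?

4

Round 1: rule 2 [IF sso_linked THEN quota_ok]; rule 3 [IF can_publish and member_of_group and token_valid THEN can_delete]. Adds quota_ok, can_delete.
Round 2: rule 6 [IF can_delete and admin_console THEN elevated]. Adds elevated.
Round 3: rule 9 [IF elevated THEN ip_allowlisted]. Adds ip_allowlisted.
Round 4: rule 5 [IF ip_allowlisted THEN can_invite]. Adds can_invite.
can_invite first appears in round 4.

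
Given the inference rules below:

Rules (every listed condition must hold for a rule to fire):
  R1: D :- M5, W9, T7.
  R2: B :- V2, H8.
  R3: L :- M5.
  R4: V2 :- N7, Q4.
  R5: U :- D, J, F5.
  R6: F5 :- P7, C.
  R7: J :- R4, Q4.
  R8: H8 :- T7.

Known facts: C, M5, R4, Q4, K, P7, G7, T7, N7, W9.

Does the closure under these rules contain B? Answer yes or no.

Round 1 — R1, R3, R4, R6, R7, R8, derive D, L, V2, F5, J, H8.
Round 2 — R2, R5, derive B, U.
B appears in round 2, so it is derivable.

yes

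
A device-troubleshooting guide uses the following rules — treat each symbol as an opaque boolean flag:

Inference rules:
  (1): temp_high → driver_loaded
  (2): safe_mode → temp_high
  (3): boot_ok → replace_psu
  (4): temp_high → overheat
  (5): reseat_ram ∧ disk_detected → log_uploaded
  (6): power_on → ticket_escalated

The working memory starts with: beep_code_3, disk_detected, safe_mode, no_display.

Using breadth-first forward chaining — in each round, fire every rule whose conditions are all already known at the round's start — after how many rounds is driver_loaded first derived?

Round 1 fires (2), giving temp_high.
Round 2 fires (1), (4), giving driver_loaded, overheat.
driver_loaded first appears in round 2.

2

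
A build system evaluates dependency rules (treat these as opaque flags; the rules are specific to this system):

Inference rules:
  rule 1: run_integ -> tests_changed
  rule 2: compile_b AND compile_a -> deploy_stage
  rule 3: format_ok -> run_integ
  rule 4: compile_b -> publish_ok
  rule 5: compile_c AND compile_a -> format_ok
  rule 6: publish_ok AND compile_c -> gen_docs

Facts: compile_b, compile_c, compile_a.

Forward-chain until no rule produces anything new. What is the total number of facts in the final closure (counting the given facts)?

Round 1 fires rule 2, rule 4, rule 5, giving deploy_stage, publish_ok, format_ok.
Round 2 fires rule 3, rule 6, giving run_integ, gen_docs.
Round 3 fires rule 1, giving tests_changed.
Closure: {compile_a, compile_b, compile_c, deploy_stage, format_ok, gen_docs, publish_ok, run_integ, tests_changed} — 9 facts.

9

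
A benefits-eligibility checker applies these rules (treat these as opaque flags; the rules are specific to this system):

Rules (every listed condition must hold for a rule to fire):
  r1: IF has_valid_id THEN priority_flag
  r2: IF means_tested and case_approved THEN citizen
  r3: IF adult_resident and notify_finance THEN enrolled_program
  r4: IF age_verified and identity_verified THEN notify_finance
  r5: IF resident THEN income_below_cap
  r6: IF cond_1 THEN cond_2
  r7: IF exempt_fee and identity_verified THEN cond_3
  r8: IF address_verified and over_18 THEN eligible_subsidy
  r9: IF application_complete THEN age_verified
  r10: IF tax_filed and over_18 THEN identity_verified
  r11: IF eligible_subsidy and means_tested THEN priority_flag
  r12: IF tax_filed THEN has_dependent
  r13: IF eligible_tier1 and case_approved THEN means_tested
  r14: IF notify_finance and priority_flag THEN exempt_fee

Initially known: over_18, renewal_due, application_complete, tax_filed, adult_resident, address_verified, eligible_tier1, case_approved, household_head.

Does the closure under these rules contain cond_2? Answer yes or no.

no

Round 1: r8 [IF address_verified and over_18 THEN eligible_subsidy]; r9 [IF application_complete THEN age_verified]; r10 [IF tax_filed and over_18 THEN identity_verified]; r12 [IF tax_filed THEN has_dependent]; r13 [IF eligible_tier1 and case_approved THEN means_tested]. Adds eligible_subsidy, age_verified, identity_verified, has_dependent, means_tested.
Round 2: r2 [IF means_tested and case_approved THEN citizen]; r4 [IF age_verified and identity_verified THEN notify_finance]; r11 [IF eligible_subsidy and means_tested THEN priority_flag]. Adds citizen, notify_finance, priority_flag.
Round 3: r3 [IF adult_resident and notify_finance THEN enrolled_program]; r14 [IF notify_finance and priority_flag THEN exempt_fee]. Adds enrolled_program, exempt_fee.
Round 4: r7 [IF exempt_fee and identity_verified THEN cond_3]. Adds cond_3.
Fixed point reached. cond_2 is concluded only by r6; r6 needs cond_1 (never derived).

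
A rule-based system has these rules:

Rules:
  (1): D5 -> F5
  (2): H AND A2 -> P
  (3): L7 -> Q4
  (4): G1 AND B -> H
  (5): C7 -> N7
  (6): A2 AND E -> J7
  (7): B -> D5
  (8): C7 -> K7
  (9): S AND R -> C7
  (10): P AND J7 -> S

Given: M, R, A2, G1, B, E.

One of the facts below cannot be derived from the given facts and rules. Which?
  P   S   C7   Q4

Q4

Round 1 fires (4), (6), (7), giving H, J7, D5.
Round 2 fires (1), (2), giving F5, P.
Round 3 fires (10), giving S.
Round 4 fires (9), giving C7.
Round 5 fires (5), (8), giving N7, K7.
Derived: P (round 2), S (round 3), C7 (round 4). Q4 never appears in any round.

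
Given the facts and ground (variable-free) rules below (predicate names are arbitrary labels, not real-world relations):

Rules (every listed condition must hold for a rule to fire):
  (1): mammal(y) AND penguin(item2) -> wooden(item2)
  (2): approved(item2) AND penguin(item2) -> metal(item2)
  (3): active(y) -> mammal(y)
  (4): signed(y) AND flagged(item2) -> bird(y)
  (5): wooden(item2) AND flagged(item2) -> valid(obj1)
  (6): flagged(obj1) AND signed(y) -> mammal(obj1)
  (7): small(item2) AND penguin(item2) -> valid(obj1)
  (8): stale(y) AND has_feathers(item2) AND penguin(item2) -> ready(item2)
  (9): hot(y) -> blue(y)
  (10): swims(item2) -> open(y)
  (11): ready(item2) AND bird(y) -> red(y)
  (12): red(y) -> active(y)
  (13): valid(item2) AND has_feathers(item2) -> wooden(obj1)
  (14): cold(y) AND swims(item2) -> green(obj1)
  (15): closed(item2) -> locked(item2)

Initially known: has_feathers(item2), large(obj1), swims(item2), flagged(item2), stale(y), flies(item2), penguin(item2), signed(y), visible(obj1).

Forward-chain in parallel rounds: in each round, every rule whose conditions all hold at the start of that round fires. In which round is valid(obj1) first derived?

6

Round 1: (4) [signed(y) AND flagged(item2) -> bird(y)]; (8) [stale(y) AND has_feathers(item2) AND penguin(item2) -> ready(item2)]; (10) [swims(item2) -> open(y)]. New: bird(y), ready(item2), open(y).
Round 2: (11) [ready(item2) AND bird(y) -> red(y)]. New: red(y).
Round 3: (12) [red(y) -> active(y)]. New: active(y).
Round 4: (3) [active(y) -> mammal(y)]. New: mammal(y).
Round 5: (1) [mammal(y) AND penguin(item2) -> wooden(item2)]. New: wooden(item2).
Round 6: (5) [wooden(item2) AND flagged(item2) -> valid(obj1)]. New: valid(obj1).
valid(obj1) first appears in round 6.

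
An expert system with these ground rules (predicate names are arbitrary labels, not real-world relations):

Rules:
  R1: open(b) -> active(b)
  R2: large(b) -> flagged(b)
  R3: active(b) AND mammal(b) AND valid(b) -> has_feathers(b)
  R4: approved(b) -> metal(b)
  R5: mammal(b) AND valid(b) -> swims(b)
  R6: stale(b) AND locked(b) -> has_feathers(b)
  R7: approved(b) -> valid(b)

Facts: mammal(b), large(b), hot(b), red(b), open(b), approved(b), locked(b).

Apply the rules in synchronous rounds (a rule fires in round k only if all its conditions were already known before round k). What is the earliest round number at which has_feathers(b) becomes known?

Round 1 fires R1, R2, R4, R7, giving active(b), flagged(b), metal(b), valid(b).
Round 2 fires R3, R5, giving has_feathers(b), swims(b).
has_feathers(b) first appears in round 2.

2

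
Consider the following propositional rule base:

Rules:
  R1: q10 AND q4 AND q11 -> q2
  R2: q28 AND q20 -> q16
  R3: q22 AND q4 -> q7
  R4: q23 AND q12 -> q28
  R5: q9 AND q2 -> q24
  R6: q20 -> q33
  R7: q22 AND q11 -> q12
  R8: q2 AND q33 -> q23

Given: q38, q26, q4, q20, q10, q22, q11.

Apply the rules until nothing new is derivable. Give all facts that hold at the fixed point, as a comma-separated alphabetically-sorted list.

q10, q11, q12, q16, q2, q20, q22, q23, q26, q28, q33, q38, q4, q7

Round 1 fires R1, R3, R6, R7, giving q2, q7, q33, q12.
Round 2 fires R8, giving q23.
Round 3 fires R4, giving q28.
Round 4 fires R2, giving q16.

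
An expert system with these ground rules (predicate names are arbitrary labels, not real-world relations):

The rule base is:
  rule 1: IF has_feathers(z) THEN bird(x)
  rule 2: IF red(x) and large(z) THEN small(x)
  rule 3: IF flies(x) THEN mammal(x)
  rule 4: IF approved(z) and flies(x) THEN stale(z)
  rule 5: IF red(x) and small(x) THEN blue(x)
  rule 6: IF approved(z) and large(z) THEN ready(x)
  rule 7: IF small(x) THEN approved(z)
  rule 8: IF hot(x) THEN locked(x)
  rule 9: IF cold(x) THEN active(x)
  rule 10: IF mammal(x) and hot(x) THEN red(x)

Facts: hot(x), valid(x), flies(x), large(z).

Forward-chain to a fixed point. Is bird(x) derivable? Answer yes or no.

no

Round 1 fires rule 3, rule 8, giving mammal(x), locked(x).
Round 2 fires rule 10, giving red(x).
Round 3 fires rule 2, giving small(x).
Round 4 fires rule 5, rule 7, giving blue(x), approved(z).
Round 5 fires rule 4, rule 6, giving stale(z), ready(x).
Fixed point reached. bird(x) is concluded only by rule 1; rule 1 needs has_feathers(z) (never derived).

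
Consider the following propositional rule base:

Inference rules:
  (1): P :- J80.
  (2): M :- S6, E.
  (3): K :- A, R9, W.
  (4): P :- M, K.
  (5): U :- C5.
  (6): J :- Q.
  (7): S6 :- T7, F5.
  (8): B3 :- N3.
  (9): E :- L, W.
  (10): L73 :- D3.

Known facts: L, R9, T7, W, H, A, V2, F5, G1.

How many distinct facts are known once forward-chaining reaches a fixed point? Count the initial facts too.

14

Round 1 fires (3), (7), (9), giving K, S6, E.
Round 2 fires (2), giving M.
Round 3 fires (4), giving P.
Closure: {A, E, F5, G1, H, K, L, M, P, R9, S6, T7, V2, W} — 14 facts.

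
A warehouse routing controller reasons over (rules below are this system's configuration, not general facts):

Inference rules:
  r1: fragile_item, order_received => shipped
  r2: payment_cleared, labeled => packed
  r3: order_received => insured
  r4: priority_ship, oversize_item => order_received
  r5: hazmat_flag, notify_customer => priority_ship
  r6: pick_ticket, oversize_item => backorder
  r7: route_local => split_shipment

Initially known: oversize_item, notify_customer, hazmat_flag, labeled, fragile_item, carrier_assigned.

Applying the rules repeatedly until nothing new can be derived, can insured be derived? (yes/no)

[1] r5 [hazmat_flag, notify_customer => priority_ship]. ⇒ new: priority_ship.
[2] r4 [priority_ship, oversize_item => order_received]. ⇒ new: order_received.
[3] r1 [fragile_item, order_received => shipped]; r3 [order_received => insured]. ⇒ new: shipped, insured.
insured appears in round 3, so it is derivable.

yes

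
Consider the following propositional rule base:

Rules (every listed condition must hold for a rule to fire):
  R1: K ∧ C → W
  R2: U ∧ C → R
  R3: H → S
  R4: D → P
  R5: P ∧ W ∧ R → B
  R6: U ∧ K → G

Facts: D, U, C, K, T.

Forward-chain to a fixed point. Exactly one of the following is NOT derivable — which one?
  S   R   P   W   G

S

[1] R1 [K ∧ C → W]; R2 [U ∧ C → R]; R4 [D → P]; R6 [U ∧ K → G]. ⇒ new: W, R, P, G.
[2] R5 [P ∧ W ∧ R → B]. ⇒ new: B.
Derived: G (round 1), P (round 1), W (round 1), R (round 1). S never appears in any round.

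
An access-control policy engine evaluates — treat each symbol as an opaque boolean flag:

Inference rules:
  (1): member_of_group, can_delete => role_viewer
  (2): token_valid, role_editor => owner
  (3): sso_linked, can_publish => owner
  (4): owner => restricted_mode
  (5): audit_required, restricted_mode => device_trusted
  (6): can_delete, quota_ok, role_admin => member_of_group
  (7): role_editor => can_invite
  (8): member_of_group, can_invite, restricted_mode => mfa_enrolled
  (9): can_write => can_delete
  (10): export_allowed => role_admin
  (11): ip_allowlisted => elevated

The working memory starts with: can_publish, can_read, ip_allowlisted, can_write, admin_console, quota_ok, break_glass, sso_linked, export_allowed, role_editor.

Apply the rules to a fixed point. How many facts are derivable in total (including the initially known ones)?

19

Round 1: (3) [sso_linked, can_publish => owner]; (7) [role_editor => can_invite]; (9) [can_write => can_delete]; (10) [export_allowed => role_admin]; (11) [ip_allowlisted => elevated]. Adds owner, can_invite, can_delete, role_admin, elevated.
Round 2: (4) [owner => restricted_mode]; (6) [can_delete, quota_ok, role_admin => member_of_group]. Adds restricted_mode, member_of_group.
Round 3: (1) [member_of_group, can_delete => role_viewer]; (8) [member_of_group, can_invite, restricted_mode => mfa_enrolled]. Adds role_viewer, mfa_enrolled.
Closure: {admin_console, break_glass, can_delete, can_invite, can_publish, can_read, can_write, elevated, export_allowed, ip_allowlisted, member_of_group, mfa_enrolled, owner, quota_ok, restricted_mode, role_admin, role_editor, role_viewer, sso_linked} — 19 facts.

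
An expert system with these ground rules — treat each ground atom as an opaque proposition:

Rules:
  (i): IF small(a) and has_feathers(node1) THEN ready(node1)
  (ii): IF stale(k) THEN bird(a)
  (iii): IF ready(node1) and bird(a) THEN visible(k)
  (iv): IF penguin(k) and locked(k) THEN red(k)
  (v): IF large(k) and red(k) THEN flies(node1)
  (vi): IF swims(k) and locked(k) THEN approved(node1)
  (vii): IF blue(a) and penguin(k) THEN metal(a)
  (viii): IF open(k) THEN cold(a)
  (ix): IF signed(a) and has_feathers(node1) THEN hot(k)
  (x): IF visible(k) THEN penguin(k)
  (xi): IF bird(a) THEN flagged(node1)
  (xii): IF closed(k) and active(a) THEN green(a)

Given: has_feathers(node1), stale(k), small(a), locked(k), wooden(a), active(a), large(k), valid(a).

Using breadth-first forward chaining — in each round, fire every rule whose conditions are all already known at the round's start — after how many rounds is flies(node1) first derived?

5

Round 1 fires (i), (ii), giving ready(node1), bird(a).
Round 2 fires (iii), (xi), giving visible(k), flagged(node1).
Round 3 fires (x), giving penguin(k).
Round 4 fires (iv), giving red(k).
Round 5 fires (v), giving flies(node1).
flies(node1) first appears in round 5.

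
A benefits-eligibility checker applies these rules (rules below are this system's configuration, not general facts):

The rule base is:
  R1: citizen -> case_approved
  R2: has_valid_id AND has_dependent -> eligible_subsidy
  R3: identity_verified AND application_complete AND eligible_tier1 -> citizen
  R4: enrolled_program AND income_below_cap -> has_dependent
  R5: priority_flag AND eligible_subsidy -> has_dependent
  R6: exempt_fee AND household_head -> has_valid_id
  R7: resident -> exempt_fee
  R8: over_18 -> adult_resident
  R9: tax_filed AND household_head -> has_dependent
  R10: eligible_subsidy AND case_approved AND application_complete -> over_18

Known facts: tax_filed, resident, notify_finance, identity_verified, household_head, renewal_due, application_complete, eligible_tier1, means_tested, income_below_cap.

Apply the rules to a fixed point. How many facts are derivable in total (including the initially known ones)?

Round 1: R3 [identity_verified AND application_complete AND eligible_tier1 -> citizen]; R7 [resident -> exempt_fee]; R9 [tax_filed AND household_head -> has_dependent]. New: citizen, exempt_fee, has_dependent.
Round 2: R1 [citizen -> case_approved]; R6 [exempt_fee AND household_head -> has_valid_id]. New: case_approved, has_valid_id.
Round 3: R2 [has_valid_id AND has_dependent -> eligible_subsidy]. New: eligible_subsidy.
Round 4: R10 [eligible_subsidy AND case_approved AND application_complete -> over_18]. New: over_18.
Round 5: R8 [over_18 -> adult_resident]. New: adult_resident.
Closure: {adult_resident, application_complete, case_approved, citizen, eligible_subsidy, eligible_tier1, exempt_fee, has_dependent, has_valid_id, household_head, identity_verified, income_below_cap, means_tested, notify_finance, over_18, renewal_due, resident, tax_filed} — 18 facts.

18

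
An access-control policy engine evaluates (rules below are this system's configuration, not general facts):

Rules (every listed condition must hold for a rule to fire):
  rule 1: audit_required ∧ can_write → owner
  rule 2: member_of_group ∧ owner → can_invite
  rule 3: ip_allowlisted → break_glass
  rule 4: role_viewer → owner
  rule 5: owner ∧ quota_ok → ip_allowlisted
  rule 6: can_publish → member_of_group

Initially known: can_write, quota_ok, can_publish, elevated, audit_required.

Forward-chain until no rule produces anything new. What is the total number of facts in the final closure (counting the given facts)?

10

Round 1: rule 1 [audit_required ∧ can_write → owner]; rule 6 [can_publish → member_of_group]. Adds owner, member_of_group.
Round 2: rule 2 [member_of_group ∧ owner → can_invite]; rule 5 [owner ∧ quota_ok → ip_allowlisted]. Adds can_invite, ip_allowlisted.
Round 3: rule 3 [ip_allowlisted → break_glass]. Adds break_glass.
Closure: {audit_required, break_glass, can_invite, can_publish, can_write, elevated, ip_allowlisted, member_of_group, owner, quota_ok} — 10 facts.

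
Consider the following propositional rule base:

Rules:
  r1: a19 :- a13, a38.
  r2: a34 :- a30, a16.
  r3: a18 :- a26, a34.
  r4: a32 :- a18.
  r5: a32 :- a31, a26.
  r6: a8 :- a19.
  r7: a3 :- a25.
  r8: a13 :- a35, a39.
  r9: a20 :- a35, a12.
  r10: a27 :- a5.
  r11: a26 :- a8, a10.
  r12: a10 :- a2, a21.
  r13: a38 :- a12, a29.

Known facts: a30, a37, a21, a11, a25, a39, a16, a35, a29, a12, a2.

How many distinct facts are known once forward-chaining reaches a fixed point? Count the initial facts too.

22

[1] r2 [a34 :- a30, a16.]; r7 [a3 :- a25.]; r8 [a13 :- a35, a39.]; r9 [a20 :- a35, a12.]; r12 [a10 :- a2, a21.]; r13 [a38 :- a12, a29.]. ⇒ new: a34, a3, a13, a20, a10, a38.
[2] r1 [a19 :- a13, a38.]. ⇒ new: a19.
[3] r6 [a8 :- a19.]. ⇒ new: a8.
[4] r11 [a26 :- a8, a10.]. ⇒ new: a26.
[5] r3 [a18 :- a26, a34.]. ⇒ new: a18.
[6] r4 [a32 :- a18.]. ⇒ new: a32.
Closure: {a10, a11, a12, a13, a16, a18, a19, a2, a20, a21, a25, a26, a29, a3, a30, a32, a34, a35, a37, a38, a39, a8} — 22 facts.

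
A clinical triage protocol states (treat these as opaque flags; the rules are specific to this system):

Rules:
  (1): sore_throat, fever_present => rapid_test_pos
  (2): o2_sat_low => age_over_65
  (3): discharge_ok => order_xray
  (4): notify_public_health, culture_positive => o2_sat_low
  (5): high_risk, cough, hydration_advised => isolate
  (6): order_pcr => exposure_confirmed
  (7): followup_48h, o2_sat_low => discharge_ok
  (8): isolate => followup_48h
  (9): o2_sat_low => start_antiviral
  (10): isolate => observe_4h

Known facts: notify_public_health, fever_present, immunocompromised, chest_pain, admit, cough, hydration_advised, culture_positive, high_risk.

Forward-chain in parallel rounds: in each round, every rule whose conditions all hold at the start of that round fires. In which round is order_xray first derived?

4

Round 1 — (4), (5), derive o2_sat_low, isolate.
Round 2 — (2), (8), (9), (10), derive age_over_65, followup_48h, start_antiviral, observe_4h.
Round 3 — (7), derive discharge_ok.
Round 4 — (3), derive order_xray.
order_xray first appears in round 4.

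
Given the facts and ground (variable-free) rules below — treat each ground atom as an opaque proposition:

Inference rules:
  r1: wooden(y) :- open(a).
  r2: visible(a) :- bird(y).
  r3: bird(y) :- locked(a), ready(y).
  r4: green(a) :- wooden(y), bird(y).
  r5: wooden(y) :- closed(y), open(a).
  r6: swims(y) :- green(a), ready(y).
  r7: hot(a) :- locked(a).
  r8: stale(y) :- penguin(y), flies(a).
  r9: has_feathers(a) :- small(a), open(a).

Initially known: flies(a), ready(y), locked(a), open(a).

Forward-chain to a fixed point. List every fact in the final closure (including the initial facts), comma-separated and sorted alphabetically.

bird(y), flies(a), green(a), hot(a), locked(a), open(a), ready(y), swims(y), visible(a), wooden(y)

Round 1: r1 [wooden(y) :- open(a).]; r3 [bird(y) :- locked(a), ready(y).]; r7 [hot(a) :- locked(a).]. New: wooden(y), bird(y), hot(a).
Round 2: r2 [visible(a) :- bird(y).]; r4 [green(a) :- wooden(y), bird(y).]. New: visible(a), green(a).
Round 3: r6 [swims(y) :- green(a), ready(y).]. New: swims(y).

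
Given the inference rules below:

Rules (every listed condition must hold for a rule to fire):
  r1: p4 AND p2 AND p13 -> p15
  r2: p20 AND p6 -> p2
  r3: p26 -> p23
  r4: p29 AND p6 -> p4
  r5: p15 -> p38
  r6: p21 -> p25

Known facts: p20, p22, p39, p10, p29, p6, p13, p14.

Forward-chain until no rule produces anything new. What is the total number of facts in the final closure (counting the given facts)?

Round 1 fires r2, r4, giving p2, p4.
Round 2 fires r1, giving p15.
Round 3 fires r5, giving p38.
Closure: {p10, p13, p14, p15, p2, p20, p22, p29, p38, p39, p4, p6} — 12 facts.

12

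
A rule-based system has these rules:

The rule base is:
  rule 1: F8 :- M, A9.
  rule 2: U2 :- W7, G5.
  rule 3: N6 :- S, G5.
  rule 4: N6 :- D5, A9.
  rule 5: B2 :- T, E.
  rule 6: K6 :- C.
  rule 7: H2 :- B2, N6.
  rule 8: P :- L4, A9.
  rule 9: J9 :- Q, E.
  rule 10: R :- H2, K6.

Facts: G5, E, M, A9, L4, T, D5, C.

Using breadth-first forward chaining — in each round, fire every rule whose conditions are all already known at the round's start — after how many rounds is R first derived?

Round 1 — rule 1, rule 4, rule 5, rule 6, rule 8, derive F8, N6, B2, K6, P.
Round 2 — rule 7, derive H2.
Round 3 — rule 10, derive R.
R first appears in round 3.

3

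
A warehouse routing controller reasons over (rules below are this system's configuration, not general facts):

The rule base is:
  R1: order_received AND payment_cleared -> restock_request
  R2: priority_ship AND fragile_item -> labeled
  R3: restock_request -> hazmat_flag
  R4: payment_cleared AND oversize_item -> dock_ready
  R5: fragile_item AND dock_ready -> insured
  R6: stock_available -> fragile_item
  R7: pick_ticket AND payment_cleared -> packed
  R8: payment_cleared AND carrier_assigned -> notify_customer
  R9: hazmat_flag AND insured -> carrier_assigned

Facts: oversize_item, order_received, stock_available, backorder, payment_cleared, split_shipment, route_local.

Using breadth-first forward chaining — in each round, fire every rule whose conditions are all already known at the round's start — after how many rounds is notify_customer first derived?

4

Round 1: R1 [order_received AND payment_cleared -> restock_request]; R4 [payment_cleared AND oversize_item -> dock_ready]; R6 [stock_available -> fragile_item]. New: restock_request, dock_ready, fragile_item.
Round 2: R3 [restock_request -> hazmat_flag]; R5 [fragile_item AND dock_ready -> insured]. New: hazmat_flag, insured.
Round 3: R9 [hazmat_flag AND insured -> carrier_assigned]. New: carrier_assigned.
Round 4: R8 [payment_cleared AND carrier_assigned -> notify_customer]. New: notify_customer.
notify_customer first appears in round 4.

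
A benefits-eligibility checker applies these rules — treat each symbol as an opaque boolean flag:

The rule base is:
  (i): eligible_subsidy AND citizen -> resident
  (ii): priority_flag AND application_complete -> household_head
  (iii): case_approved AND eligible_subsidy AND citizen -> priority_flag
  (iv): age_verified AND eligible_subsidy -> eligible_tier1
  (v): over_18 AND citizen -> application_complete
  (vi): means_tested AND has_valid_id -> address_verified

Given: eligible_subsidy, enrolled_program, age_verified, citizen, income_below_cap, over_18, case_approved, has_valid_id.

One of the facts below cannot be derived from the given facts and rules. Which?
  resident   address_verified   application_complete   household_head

Round 1 fires (i), (iii), (iv), (v), giving resident, priority_flag, eligible_tier1, application_complete.
Round 2 fires (ii), giving household_head.
Derived: application_complete (round 1), household_head (round 2), resident (round 1). address_verified never appears in any round.

address_verified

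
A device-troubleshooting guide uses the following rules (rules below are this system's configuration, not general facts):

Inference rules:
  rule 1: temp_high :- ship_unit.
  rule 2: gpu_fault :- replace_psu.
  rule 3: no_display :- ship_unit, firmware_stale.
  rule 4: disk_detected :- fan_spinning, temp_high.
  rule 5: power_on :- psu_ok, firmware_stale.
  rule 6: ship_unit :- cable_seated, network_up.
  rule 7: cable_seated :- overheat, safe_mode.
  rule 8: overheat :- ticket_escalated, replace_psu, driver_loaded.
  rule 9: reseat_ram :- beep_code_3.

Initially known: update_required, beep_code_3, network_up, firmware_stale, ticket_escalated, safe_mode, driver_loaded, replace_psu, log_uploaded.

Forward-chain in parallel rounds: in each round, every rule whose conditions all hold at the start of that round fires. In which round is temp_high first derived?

Round 1 fires rule 2, rule 8, rule 9, giving gpu_fault, overheat, reseat_ram.
Round 2 fires rule 7, giving cable_seated.
Round 3 fires rule 6, giving ship_unit.
Round 4 fires rule 1, rule 3, giving temp_high, no_display.
temp_high first appears in round 4.

4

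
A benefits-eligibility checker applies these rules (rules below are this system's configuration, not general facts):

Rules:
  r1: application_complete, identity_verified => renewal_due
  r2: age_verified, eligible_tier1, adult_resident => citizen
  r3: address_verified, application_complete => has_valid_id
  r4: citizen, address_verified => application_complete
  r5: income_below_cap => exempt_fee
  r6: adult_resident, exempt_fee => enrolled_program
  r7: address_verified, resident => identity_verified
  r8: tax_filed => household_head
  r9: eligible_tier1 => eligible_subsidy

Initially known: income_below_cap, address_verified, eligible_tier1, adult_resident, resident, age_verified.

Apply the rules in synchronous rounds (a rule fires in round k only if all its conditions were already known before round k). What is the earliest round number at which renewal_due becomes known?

3

Round 1 — r2, r5, r7, r9, derive citizen, exempt_fee, identity_verified, eligible_subsidy.
Round 2 — r4, r6, derive application_complete, enrolled_program.
Round 3 — r1, r3, derive renewal_due, has_valid_id.
renewal_due first appears in round 3.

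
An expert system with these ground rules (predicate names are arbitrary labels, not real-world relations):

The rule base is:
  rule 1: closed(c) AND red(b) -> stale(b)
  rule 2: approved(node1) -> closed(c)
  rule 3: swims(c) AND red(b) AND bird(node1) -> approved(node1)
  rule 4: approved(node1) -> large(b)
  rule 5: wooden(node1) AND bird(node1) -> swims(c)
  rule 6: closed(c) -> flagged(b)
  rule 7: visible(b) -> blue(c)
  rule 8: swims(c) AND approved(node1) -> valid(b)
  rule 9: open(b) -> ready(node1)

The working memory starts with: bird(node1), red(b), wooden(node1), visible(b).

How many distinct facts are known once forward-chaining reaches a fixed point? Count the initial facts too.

12

Round 1: rule 5 [wooden(node1) AND bird(node1) -> swims(c)]; rule 7 [visible(b) -> blue(c)]. New: swims(c), blue(c).
Round 2: rule 3 [swims(c) AND red(b) AND bird(node1) -> approved(node1)]. New: approved(node1).
Round 3: rule 2 [approved(node1) -> closed(c)]; rule 4 [approved(node1) -> large(b)]; rule 8 [swims(c) AND approved(node1) -> valid(b)]. New: closed(c), large(b), valid(b).
Round 4: rule 1 [closed(c) AND red(b) -> stale(b)]; rule 6 [closed(c) -> flagged(b)]. New: stale(b), flagged(b).
Closure: {approved(node1), bird(node1), blue(c), closed(c), flagged(b), large(b), red(b), stale(b), swims(c), valid(b), visible(b), wooden(node1)} — 12 facts.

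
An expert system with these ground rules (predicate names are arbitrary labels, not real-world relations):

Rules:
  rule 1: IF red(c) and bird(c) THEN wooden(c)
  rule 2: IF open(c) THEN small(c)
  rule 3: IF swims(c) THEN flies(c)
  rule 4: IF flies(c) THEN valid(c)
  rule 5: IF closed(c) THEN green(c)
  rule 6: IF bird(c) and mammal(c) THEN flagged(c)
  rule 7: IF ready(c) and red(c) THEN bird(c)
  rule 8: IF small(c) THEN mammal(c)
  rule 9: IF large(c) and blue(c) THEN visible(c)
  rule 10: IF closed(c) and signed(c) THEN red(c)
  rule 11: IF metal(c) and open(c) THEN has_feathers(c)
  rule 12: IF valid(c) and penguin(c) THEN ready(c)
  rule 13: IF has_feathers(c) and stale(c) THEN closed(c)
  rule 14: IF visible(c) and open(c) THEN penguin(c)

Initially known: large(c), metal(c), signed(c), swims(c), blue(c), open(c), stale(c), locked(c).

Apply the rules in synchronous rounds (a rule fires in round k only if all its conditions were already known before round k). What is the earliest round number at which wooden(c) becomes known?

Round 1 fires rule 2, rule 3, rule 9, rule 11, giving small(c), flies(c), visible(c), has_feathers(c).
Round 2 fires rule 4, rule 8, rule 13, rule 14, giving valid(c), mammal(c), closed(c), penguin(c).
Round 3 fires rule 5, rule 10, rule 12, giving green(c), red(c), ready(c).
Round 4 fires rule 7, giving bird(c).
Round 5 fires rule 1, rule 6, giving wooden(c), flagged(c).
wooden(c) first appears in round 5.

5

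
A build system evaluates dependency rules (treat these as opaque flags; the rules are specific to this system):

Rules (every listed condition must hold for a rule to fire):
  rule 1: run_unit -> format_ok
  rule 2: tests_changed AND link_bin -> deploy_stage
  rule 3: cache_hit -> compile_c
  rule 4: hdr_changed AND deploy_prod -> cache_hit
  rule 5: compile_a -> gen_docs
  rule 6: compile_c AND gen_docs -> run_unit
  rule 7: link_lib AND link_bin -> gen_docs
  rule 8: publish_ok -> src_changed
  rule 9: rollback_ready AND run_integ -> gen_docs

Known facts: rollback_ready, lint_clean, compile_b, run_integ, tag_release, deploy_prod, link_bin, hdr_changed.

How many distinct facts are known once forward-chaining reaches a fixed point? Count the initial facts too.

Round 1: rule 4 [hdr_changed AND deploy_prod -> cache_hit]; rule 9 [rollback_ready AND run_integ -> gen_docs]. New: cache_hit, gen_docs.
Round 2: rule 3 [cache_hit -> compile_c]. New: compile_c.
Round 3: rule 6 [compile_c AND gen_docs -> run_unit]. New: run_unit.
Round 4: rule 1 [run_unit -> format_ok]. New: format_ok.
Closure: {cache_hit, compile_b, compile_c, deploy_prod, format_ok, gen_docs, hdr_changed, link_bin, lint_clean, rollback_ready, run_integ, run_unit, tag_release} — 13 facts.

13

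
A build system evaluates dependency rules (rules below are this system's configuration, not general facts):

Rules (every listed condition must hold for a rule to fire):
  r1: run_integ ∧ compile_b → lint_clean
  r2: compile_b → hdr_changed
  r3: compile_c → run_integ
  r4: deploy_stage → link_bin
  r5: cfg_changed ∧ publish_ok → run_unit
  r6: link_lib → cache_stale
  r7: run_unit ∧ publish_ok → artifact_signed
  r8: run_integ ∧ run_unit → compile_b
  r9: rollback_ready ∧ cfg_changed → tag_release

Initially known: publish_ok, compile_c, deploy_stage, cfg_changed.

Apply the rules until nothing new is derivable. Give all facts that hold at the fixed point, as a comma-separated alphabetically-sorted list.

artifact_signed, cfg_changed, compile_b, compile_c, deploy_stage, hdr_changed, link_bin, lint_clean, publish_ok, run_integ, run_unit

Round 1 fires r3, r4, r5, giving run_integ, link_bin, run_unit.
Round 2 fires r7, r8, giving artifact_signed, compile_b.
Round 3 fires r1, r2, giving lint_clean, hdr_changed.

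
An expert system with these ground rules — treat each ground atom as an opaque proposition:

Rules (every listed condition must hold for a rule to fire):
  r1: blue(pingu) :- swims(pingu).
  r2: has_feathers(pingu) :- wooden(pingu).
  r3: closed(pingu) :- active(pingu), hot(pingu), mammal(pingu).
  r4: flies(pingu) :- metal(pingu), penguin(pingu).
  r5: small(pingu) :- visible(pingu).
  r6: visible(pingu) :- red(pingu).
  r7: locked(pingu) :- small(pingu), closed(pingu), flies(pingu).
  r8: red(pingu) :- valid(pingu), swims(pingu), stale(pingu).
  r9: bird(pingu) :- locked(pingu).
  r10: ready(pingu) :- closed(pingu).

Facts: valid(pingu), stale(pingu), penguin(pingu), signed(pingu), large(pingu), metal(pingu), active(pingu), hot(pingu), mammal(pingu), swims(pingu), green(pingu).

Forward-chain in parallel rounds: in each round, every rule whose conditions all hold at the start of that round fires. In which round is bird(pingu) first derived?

5

Round 1: r1 [blue(pingu) :- swims(pingu).]; r3 [closed(pingu) :- active(pingu), hot(pingu), mammal(pingu).]; r4 [flies(pingu) :- metal(pingu), penguin(pingu).]; r8 [red(pingu) :- valid(pingu), swims(pingu), stale(pingu).]. Adds blue(pingu), closed(pingu), flies(pingu), red(pingu).
Round 2: r6 [visible(pingu) :- red(pingu).]; r10 [ready(pingu) :- closed(pingu).]. Adds visible(pingu), ready(pingu).
Round 3: r5 [small(pingu) :- visible(pingu).]. Adds small(pingu).
Round 4: r7 [locked(pingu) :- small(pingu), closed(pingu), flies(pingu).]. Adds locked(pingu).
Round 5: r9 [bird(pingu) :- locked(pingu).]. Adds bird(pingu).
bird(pingu) first appears in round 5.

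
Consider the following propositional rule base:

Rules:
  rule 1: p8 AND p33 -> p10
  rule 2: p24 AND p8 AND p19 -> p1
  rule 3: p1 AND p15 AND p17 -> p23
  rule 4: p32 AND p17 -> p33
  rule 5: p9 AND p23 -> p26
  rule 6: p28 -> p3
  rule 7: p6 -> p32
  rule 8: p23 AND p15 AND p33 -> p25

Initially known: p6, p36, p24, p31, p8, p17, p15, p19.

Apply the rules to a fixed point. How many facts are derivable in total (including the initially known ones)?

Round 1 fires rule 2, rule 7, giving p1, p32.
Round 2 fires rule 3, rule 4, giving p23, p33.
Round 3 fires rule 1, rule 8, giving p10, p25.
Closure: {p1, p10, p15, p17, p19, p23, p24, p25, p31, p32, p33, p36, p6, p8} — 14 facts.

14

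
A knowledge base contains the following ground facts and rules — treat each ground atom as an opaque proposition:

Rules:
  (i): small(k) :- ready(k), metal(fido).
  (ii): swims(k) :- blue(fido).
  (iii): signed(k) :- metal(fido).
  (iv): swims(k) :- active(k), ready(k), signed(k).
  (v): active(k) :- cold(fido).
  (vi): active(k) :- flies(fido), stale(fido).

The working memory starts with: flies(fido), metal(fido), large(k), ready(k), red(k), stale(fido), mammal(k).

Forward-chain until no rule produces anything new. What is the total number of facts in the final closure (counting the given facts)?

11

[1] (i) [small(k) :- ready(k), metal(fido).]; (iii) [signed(k) :- metal(fido).]; (vi) [active(k) :- flies(fido), stale(fido).]. ⇒ new: small(k), signed(k), active(k).
[2] (iv) [swims(k) :- active(k), ready(k), signed(k).]. ⇒ new: swims(k).
Closure: {active(k), flies(fido), large(k), mammal(k), metal(fido), ready(k), red(k), signed(k), small(k), stale(fido), swims(k)} — 11 facts.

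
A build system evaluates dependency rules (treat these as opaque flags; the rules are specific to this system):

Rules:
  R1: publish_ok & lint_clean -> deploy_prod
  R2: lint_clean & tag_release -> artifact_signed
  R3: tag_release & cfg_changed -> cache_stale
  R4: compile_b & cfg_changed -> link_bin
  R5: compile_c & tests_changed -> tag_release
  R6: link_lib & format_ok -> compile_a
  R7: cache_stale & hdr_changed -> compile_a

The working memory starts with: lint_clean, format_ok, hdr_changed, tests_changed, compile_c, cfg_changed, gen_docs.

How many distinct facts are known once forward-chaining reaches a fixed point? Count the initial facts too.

11

Round 1: R5 [compile_c & tests_changed -> tag_release]. New: tag_release.
Round 2: R2 [lint_clean & tag_release -> artifact_signed]; R3 [tag_release & cfg_changed -> cache_stale]. New: artifact_signed, cache_stale.
Round 3: R7 [cache_stale & hdr_changed -> compile_a]. New: compile_a.
Closure: {artifact_signed, cache_stale, cfg_changed, compile_a, compile_c, format_ok, gen_docs, hdr_changed, lint_clean, tag_release, tests_changed} — 11 facts.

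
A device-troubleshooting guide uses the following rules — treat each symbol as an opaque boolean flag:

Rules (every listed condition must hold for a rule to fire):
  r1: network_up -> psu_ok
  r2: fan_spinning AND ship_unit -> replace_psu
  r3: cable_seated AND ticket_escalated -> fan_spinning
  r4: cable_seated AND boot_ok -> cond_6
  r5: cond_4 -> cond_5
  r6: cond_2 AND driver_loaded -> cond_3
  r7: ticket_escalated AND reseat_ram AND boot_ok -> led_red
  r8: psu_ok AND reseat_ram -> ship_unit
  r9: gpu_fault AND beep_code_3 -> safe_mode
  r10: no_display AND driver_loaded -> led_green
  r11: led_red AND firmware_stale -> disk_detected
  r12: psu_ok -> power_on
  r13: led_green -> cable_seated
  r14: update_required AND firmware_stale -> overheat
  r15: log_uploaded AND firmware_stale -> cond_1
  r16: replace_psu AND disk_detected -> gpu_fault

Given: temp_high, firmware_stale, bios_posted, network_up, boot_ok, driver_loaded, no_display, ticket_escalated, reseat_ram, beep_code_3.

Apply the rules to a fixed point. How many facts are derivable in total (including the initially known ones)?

22

[1] r1 [network_up -> psu_ok]; r7 [ticket_escalated AND reseat_ram AND boot_ok -> led_red]; r10 [no_display AND driver_loaded -> led_green]. ⇒ new: psu_ok, led_red, led_green.
[2] r8 [psu_ok AND reseat_ram -> ship_unit]; r11 [led_red AND firmware_stale -> disk_detected]; r12 [psu_ok -> power_on]; r13 [led_green -> cable_seated]. ⇒ new: ship_unit, disk_detected, power_on, cable_seated.
[3] r3 [cable_seated AND ticket_escalated -> fan_spinning]; r4 [cable_seated AND boot_ok -> cond_6]. ⇒ new: fan_spinning, cond_6.
[4] r2 [fan_spinning AND ship_unit -> replace_psu]. ⇒ new: replace_psu.
[5] r16 [replace_psu AND disk_detected -> gpu_fault]. ⇒ new: gpu_fault.
[6] r9 [gpu_fault AND beep_code_3 -> safe_mode]. ⇒ new: safe_mode.
Closure: {beep_code_3, bios_posted, boot_ok, cable_seated, cond_6, disk_detected, driver_loaded, fan_spinning, firmware_stale, gpu_fault, led_green, led_red, network_up, no_display, power_on, psu_ok, replace_psu, reseat_ram, safe_mode, ship_unit, temp_high, ticket_escalated} — 22 facts.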